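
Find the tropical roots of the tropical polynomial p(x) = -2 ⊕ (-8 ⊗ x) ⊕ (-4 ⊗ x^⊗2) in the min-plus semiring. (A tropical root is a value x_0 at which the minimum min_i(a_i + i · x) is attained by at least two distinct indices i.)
Roots: {-4, 6}

Each tropical root is a break point of the lower envelope of the lines y = a_i + i · x (there are 3 lines, with slopes 0, 1, ..., 2). Only the lines that attain the minimum somewhere contribute to roots; other lines are dominated. Here the surviving (envelope) indices are i = 2, i = 1, i = 0.
Intersections between consecutive envelope lines give the roots: for adjacent envelope indices i < j the intersection is x = (a_i − a_j) / (j − i). Reading off the sorted break points: {-4, 6}.
Verification: at each break x_0, at least two indices attain the minimum of min_i(a_i + i · x_0).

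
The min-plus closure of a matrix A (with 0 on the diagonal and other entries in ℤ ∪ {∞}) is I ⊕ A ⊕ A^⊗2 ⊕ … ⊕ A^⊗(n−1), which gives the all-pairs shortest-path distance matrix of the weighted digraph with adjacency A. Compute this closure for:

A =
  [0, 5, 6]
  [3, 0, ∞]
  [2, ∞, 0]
Closure =
  [0, 5, 6]
  [3, 0, 9]
  [2, 7, 0]

This is the Floyd-Warshall all-pairs shortest-path computation. For each intermediate vertex k = 0, 1, …, 2, update dist[i][j] ← min(dist[i][j], dist[i][k] + dist[k][j]). The final matrix gives, for each (i, j), the minimum total weight of any directed path from i to j (possibly empty when i = j).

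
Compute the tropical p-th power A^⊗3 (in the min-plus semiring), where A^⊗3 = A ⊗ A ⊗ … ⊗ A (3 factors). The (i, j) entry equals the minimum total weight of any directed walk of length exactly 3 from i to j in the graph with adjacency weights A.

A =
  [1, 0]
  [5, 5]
A^⊗3 =
  [3, 2]
  [7, 6]

Each entry (A^⊗3)_ij equals the minimum over all length-3 walks i = v_0 → v_1 → … → v_3 = j of Σ_t A[v_t][v_{t+1}]. For example, for (i, j) = (0, 1) we minimise over 4 possible intermediate vertex sequences; the minimum is 2, attained along the walk 0 → 0 → 0 → 1.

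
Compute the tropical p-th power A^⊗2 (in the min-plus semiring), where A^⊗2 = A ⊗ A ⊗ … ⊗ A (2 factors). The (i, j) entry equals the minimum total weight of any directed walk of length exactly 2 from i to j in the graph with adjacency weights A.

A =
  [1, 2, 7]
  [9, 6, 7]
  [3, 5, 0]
A^⊗2 =
  [2, 3, 7]
  [10, 11, 7]
  [3, 5, 0]

Each entry (A^⊗2)_ij equals the minimum over all length-2 walks i = v_0 → v_1 → … → v_2 = j of Σ_t A[v_t][v_{t+1}]. For example, for (i, j) = (0, 2) we minimise over 3 possible intermediate vertex sequences; the minimum is 7, attained along the walk 0 → 2 → 2.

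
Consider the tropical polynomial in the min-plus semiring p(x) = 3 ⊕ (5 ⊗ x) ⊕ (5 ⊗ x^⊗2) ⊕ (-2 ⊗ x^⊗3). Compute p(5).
p(5) = 3

A tropical monomial a ⊗ x^⊗i evaluates to a + i · x. Evaluating each term at x = 5:
  Term 0 contributes 3 + 0 · 5 = 3
  Term 1 contributes 5 + 1 · 5 = 10
  Term 2 contributes 5 + 2 · 5 = 15
  Term 3 contributes -2 + 3 · 5 = 13
p(5) = ⊕ of these = min[3, 10, 15, 13] = 3.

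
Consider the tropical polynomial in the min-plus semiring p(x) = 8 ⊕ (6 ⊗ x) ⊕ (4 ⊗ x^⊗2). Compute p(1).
p(1) = 6

A tropical monomial a ⊗ x^⊗i evaluates to a + i · x. Evaluating each term at x = 1:
  Term 0 contributes 8 + 0 · 1 = 8
  Term 1 contributes 6 + 1 · 1 = 7
  Term 2 contributes 4 + 2 · 1 = 6
p(1) = ⊕ of these = min[8, 7, 6] = 6.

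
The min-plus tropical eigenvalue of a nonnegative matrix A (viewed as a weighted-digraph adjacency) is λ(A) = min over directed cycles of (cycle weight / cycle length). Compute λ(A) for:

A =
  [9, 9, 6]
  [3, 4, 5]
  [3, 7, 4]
λ(A) = 4

Enumerate directed cycles and compute their means (weight / length). Sample:
  cycle 0 → 0: weight = 9, length = 1, mean = 9/1 ≈ 9.000
  cycle 1 → 1: weight = 4, length = 1, mean = 4/1 ≈ 4.000
  cycle 2 → 2: weight = 4, length = 1, mean = 4/1 ≈ 4.000
  cycle 0 → 1 → 0: weight = 12, length = 2, mean = 12/2 ≈ 6.000
  cycle 0 → 2 → 0: weight = 9, length = 2, mean = 9/2 ≈ 4.500
  cycle 1 → 0 → 1: weight = 12, length = 2, mean = 12/2 ≈ 6.000
Minimum mean = 4.000, attained e.g. along the cycle 1 → 1 with weight 4 and length 1. So λ(A) = 4/1 = 4.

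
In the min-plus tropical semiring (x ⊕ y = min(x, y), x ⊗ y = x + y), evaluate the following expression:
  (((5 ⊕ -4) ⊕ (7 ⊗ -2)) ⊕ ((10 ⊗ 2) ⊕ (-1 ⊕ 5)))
(((5 ⊕ -4) ⊕ (7 ⊗ -2)) ⊕ ((10 ⊗ 2) ⊕ (-1 ⊕ 5))) = -4

Expand innermost to outermost. Recall ⊕ takes the minimum of its arguments and ⊗ takes their sum. Working out the expression (((5 ⊕ -4) ⊕ (7 ⊗ -2)) ⊕ ((10 ⊗ 2) ⊕ (-1 ⊕ 5))) gives -4.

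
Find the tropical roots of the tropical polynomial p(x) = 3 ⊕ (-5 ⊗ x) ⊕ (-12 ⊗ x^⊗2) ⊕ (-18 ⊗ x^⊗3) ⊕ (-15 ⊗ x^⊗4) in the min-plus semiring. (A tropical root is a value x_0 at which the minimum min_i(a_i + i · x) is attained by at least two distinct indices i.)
Roots: {-3, 6, 7, 8}

Each tropical root is a break point of the lower envelope of the lines y = a_i + i · x (there are 5 lines, with slopes 0, 1, ..., 4). Only the lines that attain the minimum somewhere contribute to roots; other lines are dominated. Here the surviving (envelope) indices are i = 4, i = 3, i = 2, i = 1, i = 0.
Intersections between consecutive envelope lines give the roots: for adjacent envelope indices i < j the intersection is x = (a_i − a_j) / (j − i). Reading off the sorted break points: {-3, 6, 7, 8}.
Verification: at each break x_0, at least two indices attain the minimum of min_i(a_i + i · x_0).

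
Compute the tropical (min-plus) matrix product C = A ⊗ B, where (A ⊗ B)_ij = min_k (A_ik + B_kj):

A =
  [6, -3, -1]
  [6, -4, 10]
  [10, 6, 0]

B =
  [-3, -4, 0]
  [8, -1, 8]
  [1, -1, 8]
A ⊗ B =
  [0, -4, 5]
  [3, -5, 4]
  [1, -1, 8]

Apply the min-plus product entry-by-entry:
  C[0][0] = min over k of (A[0][0] + B[0][0] = 6 + -3 = 3, A[0][1] + B[1][0] = -3 + 8 = 5, A[0][2] + B[2][0] = -1 + 1 = 0) = 0 (attained at k = 2)
  C[0][1] = min over k of (A[0][0] + B[0][1] = 6 + -4 = 2, A[0][1] + B[1][1] = -3 + -1 = -4, A[0][2] + B[2][1] = -1 + -1 = -2) = -4 (attained at k = 1)
  C[0][2] = min over k of (A[0][0] + B[0][2] = 6 + 0 = 6, A[0][1] + B[1][2] = -3 + 8 = 5, A[0][2] + B[2][2] = -1 + 8 = 7) = 5 (attained at k = 1)
  C[1][0] = min over k of (A[1][0] + B[0][0] = 6 + -3 = 3, A[1][1] + B[1][0] = -4 + 8 = 4, A[1][2] + B[2][0] = 10 + 1 = 11) = 3 (attained at k = 0)
  C[1][1] = min over k of (A[1][0] + B[0][1] = 6 + -4 = 2, A[1][1] + B[1][1] = -4 + -1 = -5, A[1][2] + B[2][1] = 10 + -1 = 9) = -5 (attained at k = 1)
  C[1][2] = min over k of (A[1][0] + B[0][2] = 6 + 0 = 6, A[1][1] + B[1][2] = -4 + 8 = 4, A[1][2] + B[2][2] = 10 + 8 = 18) = 4 (attained at k = 1)
  C[2][0] = min over k of (A[2][0] + B[0][0] = 10 + -3 = 7, A[2][1] + B[1][0] = 6 + 8 = 14, A[2][2] + B[2][0] = 0 + 1 = 1) = 1 (attained at k = 2)
  C[2][1] = min over k of (A[2][0] + B[0][1] = 10 + -4 = 6, A[2][1] + B[1][1] = 6 + -1 = 5, A[2][2] + B[2][1] = 0 + -1 = -1) = -1 (attained at k = 2)
  C[2][2] = min over k of (A[2][0] + B[0][2] = 10 + 0 = 10, A[2][1] + B[1][2] = 6 + 8 = 14, A[2][2] + B[2][2] = 0 + 8 = 8) = 8 (attained at k = 2)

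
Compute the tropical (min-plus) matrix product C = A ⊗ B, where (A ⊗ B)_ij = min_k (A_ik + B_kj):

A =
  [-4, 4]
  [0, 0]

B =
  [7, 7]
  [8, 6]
A ⊗ B =
  [3, 3]
  [7, 6]

Apply the min-plus product entry-by-entry:
  C[0][0] = min over k of (A[0][0] + B[0][0] = -4 + 7 = 3, A[0][1] + B[1][0] = 4 + 8 = 12) = 3 (attained at k = 0)
  C[0][1] = min over k of (A[0][0] + B[0][1] = -4 + 7 = 3, A[0][1] + B[1][1] = 4 + 6 = 10) = 3 (attained at k = 0)
  C[1][0] = min over k of (A[1][0] + B[0][0] = 0 + 7 = 7, A[1][1] + B[1][0] = 0 + 8 = 8) = 7 (attained at k = 0)
  C[1][1] = min over k of (A[1][0] + B[0][1] = 0 + 7 = 7, A[1][1] + B[1][1] = 0 + 6 = 6) = 6 (attained at k = 1)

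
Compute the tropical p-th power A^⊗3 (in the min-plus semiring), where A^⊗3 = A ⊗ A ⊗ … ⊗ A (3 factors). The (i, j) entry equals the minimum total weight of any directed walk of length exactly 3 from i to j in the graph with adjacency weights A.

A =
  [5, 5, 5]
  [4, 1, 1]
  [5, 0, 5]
A^⊗3 =
  [9, 6, 6]
  [5, 2, 2]
  [5, 1, 2]

Each entry (A^⊗3)_ij equals the minimum over all length-3 walks i = v_0 → v_1 → … → v_3 = j of Σ_t A[v_t][v_{t+1}]. For example, for (i, j) = (0, 2) we minimise over 9 possible intermediate vertex sequences; the minimum is 6, attained along the walk 0 → 2 → 1 → 2.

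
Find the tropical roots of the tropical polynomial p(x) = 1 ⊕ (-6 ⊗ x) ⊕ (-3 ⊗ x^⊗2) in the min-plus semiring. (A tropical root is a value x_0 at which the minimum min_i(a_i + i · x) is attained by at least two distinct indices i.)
Roots: {-3, 7}

Each tropical root is a break point of the lower envelope of the lines y = a_i + i · x (there are 3 lines, with slopes 0, 1, ..., 2). Only the lines that attain the minimum somewhere contribute to roots; other lines are dominated. Here the surviving (envelope) indices are i = 2, i = 1, i = 0.
Intersections between consecutive envelope lines give the roots: for adjacent envelope indices i < j the intersection is x = (a_i − a_j) / (j − i). Reading off the sorted break points: {-3, 7}.
Verification: at each break x_0, at least two indices attain the minimum of min_i(a_i + i · x_0).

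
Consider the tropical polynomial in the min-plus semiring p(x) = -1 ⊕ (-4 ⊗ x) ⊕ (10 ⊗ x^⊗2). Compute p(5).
p(5) = -1

A tropical monomial a ⊗ x^⊗i evaluates to a + i · x. Evaluating each term at x = 5:
  Term 0 contributes -1 + 0 · 5 = -1
  Term 1 contributes -4 + 1 · 5 = 1
  Term 2 contributes 10 + 2 · 5 = 20
p(5) = ⊕ of these = min[-1, 1, 20] = -1.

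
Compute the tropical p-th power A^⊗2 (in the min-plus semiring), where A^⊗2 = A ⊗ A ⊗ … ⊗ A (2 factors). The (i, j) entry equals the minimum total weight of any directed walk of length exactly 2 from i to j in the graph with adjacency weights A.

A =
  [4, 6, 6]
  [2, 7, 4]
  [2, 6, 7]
A^⊗2 =
  [8, 10, 10]
  [6, 8, 8]
  [6, 8, 8]

Each entry (A^⊗2)_ij equals the minimum over all length-2 walks i = v_0 → v_1 → … → v_2 = j of Σ_t A[v_t][v_{t+1}]. For example, for (i, j) = (0, 2) we minimise over 3 possible intermediate vertex sequences; the minimum is 10, attained along the walk 0 → 0 → 2.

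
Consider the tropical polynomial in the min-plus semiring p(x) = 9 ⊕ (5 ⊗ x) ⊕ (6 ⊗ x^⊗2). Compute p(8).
p(8) = 9

A tropical monomial a ⊗ x^⊗i evaluates to a + i · x. Evaluating each term at x = 8:
  Term 0 contributes 9 + 0 · 8 = 9
  Term 1 contributes 5 + 1 · 8 = 13
  Term 2 contributes 6 + 2 · 8 = 22
p(8) = ⊕ of these = min[9, 13, 22] = 9.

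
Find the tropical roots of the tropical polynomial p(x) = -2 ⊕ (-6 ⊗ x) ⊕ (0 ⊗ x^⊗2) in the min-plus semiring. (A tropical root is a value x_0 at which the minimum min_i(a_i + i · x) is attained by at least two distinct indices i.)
Roots: {-6, 4}

Each tropical root is a break point of the lower envelope of the lines y = a_i + i · x (there are 3 lines, with slopes 0, 1, ..., 2). Only the lines that attain the minimum somewhere contribute to roots; other lines are dominated. Here the surviving (envelope) indices are i = 2, i = 1, i = 0.
Intersections between consecutive envelope lines give the roots: for adjacent envelope indices i < j the intersection is x = (a_i − a_j) / (j − i). Reading off the sorted break points: {-6, 4}.
Verification: at each break x_0, at least two indices attain the minimum of min_i(a_i + i · x_0).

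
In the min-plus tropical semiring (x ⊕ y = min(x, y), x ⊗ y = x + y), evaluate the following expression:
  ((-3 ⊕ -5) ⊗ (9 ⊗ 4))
((-3 ⊕ -5) ⊗ (9 ⊗ 4)) = 8

Expand innermost to outermost. Recall ⊕ takes the minimum of its arguments and ⊗ takes their sum. Working out the expression ((-3 ⊕ -5) ⊗ (9 ⊗ 4)) gives 8.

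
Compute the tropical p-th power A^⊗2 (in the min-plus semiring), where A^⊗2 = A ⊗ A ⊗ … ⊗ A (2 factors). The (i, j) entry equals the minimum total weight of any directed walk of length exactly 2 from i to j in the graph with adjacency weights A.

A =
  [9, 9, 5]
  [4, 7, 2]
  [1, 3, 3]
A^⊗2 =
  [6, 8, 8]
  [3, 5, 5]
  [4, 6, 5]

Each entry (A^⊗2)_ij equals the minimum over all length-2 walks i = v_0 → v_1 → … → v_2 = j of Σ_t A[v_t][v_{t+1}]. For example, for (i, j) = (0, 2) we minimise over 3 possible intermediate vertex sequences; the minimum is 8, attained along the walk 0 → 2 → 2.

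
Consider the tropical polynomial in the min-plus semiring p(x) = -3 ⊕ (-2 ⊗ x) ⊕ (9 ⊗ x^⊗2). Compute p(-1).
p(-1) = -3

A tropical monomial a ⊗ x^⊗i evaluates to a + i · x. Evaluating each term at x = -1:
  Term 0 contributes -3 + 0 · -1 = -3
  Term 1 contributes -2 + 1 · -1 = -3
  Term 2 contributes 9 + 2 · -1 = 7
p(-1) = ⊕ of these = min[-3, -3, 7] = -3.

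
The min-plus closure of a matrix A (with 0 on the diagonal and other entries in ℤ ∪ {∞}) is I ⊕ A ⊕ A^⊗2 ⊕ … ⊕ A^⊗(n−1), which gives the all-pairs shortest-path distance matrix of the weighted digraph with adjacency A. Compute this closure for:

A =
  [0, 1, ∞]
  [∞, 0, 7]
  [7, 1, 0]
Closure =
  [0, 1, 8]
  [14, 0, 7]
  [7, 1, 0]

This is the Floyd-Warshall all-pairs shortest-path computation. For each intermediate vertex k = 0, 1, …, 2, update dist[i][j] ← min(dist[i][j], dist[i][k] + dist[k][j]). The final matrix gives, for each (i, j), the minimum total weight of any directed path from i to j (possibly empty when i = j).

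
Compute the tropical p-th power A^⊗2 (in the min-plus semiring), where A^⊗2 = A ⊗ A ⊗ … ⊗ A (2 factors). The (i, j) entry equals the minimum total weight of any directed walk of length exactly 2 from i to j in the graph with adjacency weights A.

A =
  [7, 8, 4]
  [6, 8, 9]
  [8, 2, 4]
A^⊗2 =
  [12, 6, 8]
  [13, 11, 10]
  [8, 6, 8]

Each entry (A^⊗2)_ij equals the minimum over all length-2 walks i = v_0 → v_1 → … → v_2 = j of Σ_t A[v_t][v_{t+1}]. For example, for (i, j) = (0, 2) we minimise over 3 possible intermediate vertex sequences; the minimum is 8, attained along the walk 0 → 2 → 2.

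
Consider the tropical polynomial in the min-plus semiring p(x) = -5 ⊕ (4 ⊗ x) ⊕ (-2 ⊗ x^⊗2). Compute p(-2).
p(-2) = -6

A tropical monomial a ⊗ x^⊗i evaluates to a + i · x. Evaluating each term at x = -2:
  Term 0 contributes -5 + 0 · -2 = -5
  Term 1 contributes 4 + 1 · -2 = 2
  Term 2 contributes -2 + 2 · -2 = -6
p(-2) = ⊕ of these = min[-5, 2, -6] = -6.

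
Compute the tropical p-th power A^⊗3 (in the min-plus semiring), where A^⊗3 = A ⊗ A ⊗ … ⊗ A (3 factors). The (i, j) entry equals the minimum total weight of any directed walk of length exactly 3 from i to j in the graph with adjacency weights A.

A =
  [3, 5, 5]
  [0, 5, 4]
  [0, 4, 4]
A^⊗3 =
  [8, 10, 10]
  [5, 8, 8]
  [5, 8, 8]

Each entry (A^⊗3)_ij equals the minimum over all length-3 walks i = v_0 → v_1 → … → v_3 = j of Σ_t A[v_t][v_{t+1}]. For example, for (i, j) = (0, 2) we minimise over 9 possible intermediate vertex sequences; the minimum is 10, attained along the walk 0 → 1 → 0 → 2.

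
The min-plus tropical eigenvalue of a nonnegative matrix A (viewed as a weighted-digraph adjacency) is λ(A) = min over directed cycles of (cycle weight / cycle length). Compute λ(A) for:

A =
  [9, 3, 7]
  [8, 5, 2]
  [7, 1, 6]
λ(A) = 3/2

Enumerate directed cycles and compute their means (weight / length). Sample:
  cycle 0 → 0: weight = 9, length = 1, mean = 9/1 ≈ 9.000
  cycle 1 → 1: weight = 5, length = 1, mean = 5/1 ≈ 5.000
  cycle 2 → 2: weight = 6, length = 1, mean = 6/1 ≈ 6.000
  cycle 0 → 1 → 0: weight = 11, length = 2, mean = 11/2 ≈ 5.500
  cycle 0 → 2 → 0: weight = 14, length = 2, mean = 14/2 ≈ 7.000
  cycle 1 → 0 → 1: weight = 11, length = 2, mean = 11/2 ≈ 5.500
Minimum mean = 1.500, attained e.g. along the cycle 1 → 2 → 1 with weight 3 and length 2. So λ(A) = 3/2 = 3/2.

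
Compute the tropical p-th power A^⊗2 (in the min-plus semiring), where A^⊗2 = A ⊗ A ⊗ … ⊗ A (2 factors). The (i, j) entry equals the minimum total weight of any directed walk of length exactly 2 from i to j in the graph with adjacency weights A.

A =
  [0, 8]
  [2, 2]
A^⊗2 =
  [0, 8]
  [2, 4]

Each entry (A^⊗2)_ij equals the minimum over all length-2 walks i = v_0 → v_1 → … → v_2 = j of Σ_t A[v_t][v_{t+1}]. For example, for (i, j) = (0, 1) we minimise over 2 possible intermediate vertex sequences; the minimum is 8, attained along the walk 0 → 0 → 1.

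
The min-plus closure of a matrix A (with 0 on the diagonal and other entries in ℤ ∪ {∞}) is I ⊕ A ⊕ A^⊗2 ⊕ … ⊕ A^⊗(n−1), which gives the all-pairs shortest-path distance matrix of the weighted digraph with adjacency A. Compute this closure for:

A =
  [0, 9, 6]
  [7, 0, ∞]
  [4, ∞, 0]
Closure =
  [0, 9, 6]
  [7, 0, 13]
  [4, 13, 0]

This is the Floyd-Warshall all-pairs shortest-path computation. For each intermediate vertex k = 0, 1, …, 2, update dist[i][j] ← min(dist[i][j], dist[i][k] + dist[k][j]). The final matrix gives, for each (i, j), the minimum total weight of any directed path from i to j (possibly empty when i = j).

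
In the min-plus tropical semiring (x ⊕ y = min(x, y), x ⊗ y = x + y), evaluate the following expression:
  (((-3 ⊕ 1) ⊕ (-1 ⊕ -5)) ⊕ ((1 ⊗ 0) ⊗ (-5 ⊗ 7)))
(((-3 ⊕ 1) ⊕ (-1 ⊕ -5)) ⊕ ((1 ⊗ 0) ⊗ (-5 ⊗ 7))) = -5

Expand innermost to outermost. Recall ⊕ takes the minimum of its arguments and ⊗ takes their sum. Working out the expression (((-3 ⊕ 1) ⊕ (-1 ⊕ -5)) ⊕ ((1 ⊗ 0) ⊗ (-5 ⊗ 7))) gives -5.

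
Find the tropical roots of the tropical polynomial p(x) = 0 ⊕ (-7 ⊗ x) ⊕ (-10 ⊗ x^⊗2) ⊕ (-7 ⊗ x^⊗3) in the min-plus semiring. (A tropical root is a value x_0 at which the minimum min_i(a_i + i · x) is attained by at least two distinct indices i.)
Roots: {-3, 3, 7}

Each tropical root is a break point of the lower envelope of the lines y = a_i + i · x (there are 4 lines, with slopes 0, 1, ..., 3). Only the lines that attain the minimum somewhere contribute to roots; other lines are dominated. Here the surviving (envelope) indices are i = 3, i = 2, i = 1, i = 0.
Intersections between consecutive envelope lines give the roots: for adjacent envelope indices i < j the intersection is x = (a_i − a_j) / (j − i). Reading off the sorted break points: {-3, 3, 7}.
Verification: at each break x_0, at least two indices attain the minimum of min_i(a_i + i · x_0).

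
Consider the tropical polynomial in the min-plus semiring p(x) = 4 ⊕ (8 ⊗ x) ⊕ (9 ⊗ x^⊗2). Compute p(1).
p(1) = 4

A tropical monomial a ⊗ x^⊗i evaluates to a + i · x. Evaluating each term at x = 1:
  Term 0 contributes 4 + 0 · 1 = 4
  Term 1 contributes 8 + 1 · 1 = 9
  Term 2 contributes 9 + 2 · 1 = 11
p(1) = ⊕ of these = min[4, 9, 11] = 4.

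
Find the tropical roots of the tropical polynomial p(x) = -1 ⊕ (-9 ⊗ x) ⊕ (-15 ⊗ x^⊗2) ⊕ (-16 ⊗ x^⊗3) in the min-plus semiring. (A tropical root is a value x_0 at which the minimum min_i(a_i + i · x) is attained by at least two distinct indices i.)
Roots: {1, 6, 8}

Each tropical root is a break point of the lower envelope of the lines y = a_i + i · x (there are 4 lines, with slopes 0, 1, ..., 3). Only the lines that attain the minimum somewhere contribute to roots; other lines are dominated. Here the surviving (envelope) indices are i = 3, i = 2, i = 1, i = 0.
Intersections between consecutive envelope lines give the roots: for adjacent envelope indices i < j the intersection is x = (a_i − a_j) / (j − i). Reading off the sorted break points: {1, 6, 8}.
Verification: at each break x_0, at least two indices attain the minimum of min_i(a_i + i · x_0).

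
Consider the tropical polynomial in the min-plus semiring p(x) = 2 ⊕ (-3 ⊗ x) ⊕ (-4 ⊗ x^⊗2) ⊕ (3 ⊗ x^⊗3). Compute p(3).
p(3) = 0

A tropical monomial a ⊗ x^⊗i evaluates to a + i · x. Evaluating each term at x = 3:
  Term 0 contributes 2 + 0 · 3 = 2
  Term 1 contributes -3 + 1 · 3 = 0
  Term 2 contributes -4 + 2 · 3 = 2
  Term 3 contributes 3 + 3 · 3 = 12
p(3) = ⊕ of these = min[2, 0, 2, 12] = 0.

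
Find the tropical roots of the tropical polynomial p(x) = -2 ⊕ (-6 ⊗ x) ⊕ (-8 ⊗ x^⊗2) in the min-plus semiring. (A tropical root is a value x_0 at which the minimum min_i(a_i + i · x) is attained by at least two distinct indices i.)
Roots: {2, 4}

Each tropical root is a break point of the lower envelope of the lines y = a_i + i · x (there are 3 lines, with slopes 0, 1, ..., 2). Only the lines that attain the minimum somewhere contribute to roots; other lines are dominated. Here the surviving (envelope) indices are i = 2, i = 1, i = 0.
Intersections between consecutive envelope lines give the roots: for adjacent envelope indices i < j the intersection is x = (a_i − a_j) / (j − i). Reading off the sorted break points: {2, 4}.
Verification: at each break x_0, at least two indices attain the minimum of min_i(a_i + i · x_0).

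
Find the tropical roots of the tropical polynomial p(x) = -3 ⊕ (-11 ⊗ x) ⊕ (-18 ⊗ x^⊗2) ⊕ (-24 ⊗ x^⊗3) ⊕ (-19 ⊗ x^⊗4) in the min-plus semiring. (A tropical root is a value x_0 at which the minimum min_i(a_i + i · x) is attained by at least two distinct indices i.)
Roots: {-5, 6, 7, 8}

Each tropical root is a break point of the lower envelope of the lines y = a_i + i · x (there are 5 lines, with slopes 0, 1, ..., 4). Only the lines that attain the minimum somewhere contribute to roots; other lines are dominated. Here the surviving (envelope) indices are i = 4, i = 3, i = 2, i = 1, i = 0.
Intersections between consecutive envelope lines give the roots: for adjacent envelope indices i < j the intersection is x = (a_i − a_j) / (j − i). Reading off the sorted break points: {-5, 6, 7, 8}.
Verification: at each break x_0, at least two indices attain the minimum of min_i(a_i + i · x_0).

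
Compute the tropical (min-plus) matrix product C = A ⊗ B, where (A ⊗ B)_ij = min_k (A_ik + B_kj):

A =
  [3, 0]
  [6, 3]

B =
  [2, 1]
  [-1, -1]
A ⊗ B =
  [-1, -1]
  [2, 2]

Apply the min-plus product entry-by-entry:
  C[0][0] = min over k of (A[0][0] + B[0][0] = 3 + 2 = 5, A[0][1] + B[1][0] = 0 + -1 = -1) = -1 (attained at k = 1)
  C[0][1] = min over k of (A[0][0] + B[0][1] = 3 + 1 = 4, A[0][1] + B[1][1] = 0 + -1 = -1) = -1 (attained at k = 1)
  C[1][0] = min over k of (A[1][0] + B[0][0] = 6 + 2 = 8, A[1][1] + B[1][0] = 3 + -1 = 2) = 2 (attained at k = 1)
  C[1][1] = min over k of (A[1][0] + B[0][1] = 6 + 1 = 7, A[1][1] + B[1][1] = 3 + -1 = 2) = 2 (attained at k = 1)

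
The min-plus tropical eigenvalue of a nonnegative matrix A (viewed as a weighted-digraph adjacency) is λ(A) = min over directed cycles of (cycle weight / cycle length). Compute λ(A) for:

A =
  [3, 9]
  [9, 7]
λ(A) = 3

Enumerate directed cycles and compute their means (weight / length). Sample:
  cycle 0 → 0: weight = 3, length = 1, mean = 3/1 ≈ 3.000
  cycle 1 → 1: weight = 7, length = 1, mean = 7/1 ≈ 7.000
  cycle 0 → 1 → 0: weight = 18, length = 2, mean = 18/2 ≈ 9.000
  cycle 1 → 0 → 1: weight = 18, length = 2, mean = 18/2 ≈ 9.000
Minimum mean = 3.000, attained e.g. along the cycle 0 → 0 with weight 3 and length 1. So λ(A) = 3/1 = 3.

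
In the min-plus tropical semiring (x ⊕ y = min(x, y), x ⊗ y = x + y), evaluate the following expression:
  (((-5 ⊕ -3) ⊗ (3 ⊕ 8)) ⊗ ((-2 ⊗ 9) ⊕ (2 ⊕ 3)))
(((-5 ⊕ -3) ⊗ (3 ⊕ 8)) ⊗ ((-2 ⊗ 9) ⊕ (2 ⊕ 3))) = 0

Expand innermost to outermost. Recall ⊕ takes the minimum of its arguments and ⊗ takes their sum. Working out the expression (((-5 ⊕ -3) ⊗ (3 ⊕ 8)) ⊗ ((-2 ⊗ 9) ⊕ (2 ⊕ 3))) gives 0.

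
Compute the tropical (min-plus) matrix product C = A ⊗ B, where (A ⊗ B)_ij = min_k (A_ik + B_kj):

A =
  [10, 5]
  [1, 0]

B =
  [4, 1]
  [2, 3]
A ⊗ B =
  [7, 8]
  [2, 2]

Apply the min-plus product entry-by-entry:
  C[0][0] = min over k of (A[0][0] + B[0][0] = 10 + 4 = 14, A[0][1] + B[1][0] = 5 + 2 = 7) = 7 (attained at k = 1)
  C[0][1] = min over k of (A[0][0] + B[0][1] = 10 + 1 = 11, A[0][1] + B[1][1] = 5 + 3 = 8) = 8 (attained at k = 1)
  C[1][0] = min over k of (A[1][0] + B[0][0] = 1 + 4 = 5, A[1][1] + B[1][0] = 0 + 2 = 2) = 2 (attained at k = 1)
  C[1][1] = min over k of (A[1][0] + B[0][1] = 1 + 1 = 2, A[1][1] + B[1][1] = 0 + 3 = 3) = 2 (attained at k = 0)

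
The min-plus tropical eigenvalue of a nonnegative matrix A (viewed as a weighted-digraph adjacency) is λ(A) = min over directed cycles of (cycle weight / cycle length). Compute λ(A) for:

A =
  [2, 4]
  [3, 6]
λ(A) = 2

Enumerate directed cycles and compute their means (weight / length). Sample:
  cycle 0 → 0: weight = 2, length = 1, mean = 2/1 ≈ 2.000
  cycle 1 → 1: weight = 6, length = 1, mean = 6/1 ≈ 6.000
  cycle 0 → 1 → 0: weight = 7, length = 2, mean = 7/2 ≈ 3.500
  cycle 1 → 0 → 1: weight = 7, length = 2, mean = 7/2 ≈ 3.500
Minimum mean = 2.000, attained e.g. along the cycle 0 → 0 with weight 2 and length 1. So λ(A) = 2/1 = 2.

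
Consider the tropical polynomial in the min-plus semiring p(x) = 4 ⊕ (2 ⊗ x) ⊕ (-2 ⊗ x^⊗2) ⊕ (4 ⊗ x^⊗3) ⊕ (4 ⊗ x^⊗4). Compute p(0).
p(0) = -2

A tropical monomial a ⊗ x^⊗i evaluates to a + i · x. Evaluating each term at x = 0:
  Term 0 contributes 4 + 0 · 0 = 4
  Term 1 contributes 2 + 1 · 0 = 2
  Term 2 contributes -2 + 2 · 0 = -2
  Term 3 contributes 4 + 3 · 0 = 4
  Term 4 contributes 4 + 4 · 0 = 4
p(0) = ⊕ of these = min[4, 2, -2, 4, 4] = -2.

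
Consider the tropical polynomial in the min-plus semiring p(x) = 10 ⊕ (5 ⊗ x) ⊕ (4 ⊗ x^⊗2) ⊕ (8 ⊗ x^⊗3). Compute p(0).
p(0) = 4

A tropical monomial a ⊗ x^⊗i evaluates to a + i · x. Evaluating each term at x = 0:
  Term 0 contributes 10 + 0 · 0 = 10
  Term 1 contributes 5 + 1 · 0 = 5
  Term 2 contributes 4 + 2 · 0 = 4
  Term 3 contributes 8 + 3 · 0 = 8
p(0) = ⊕ of these = min[10, 5, 4, 8] = 4.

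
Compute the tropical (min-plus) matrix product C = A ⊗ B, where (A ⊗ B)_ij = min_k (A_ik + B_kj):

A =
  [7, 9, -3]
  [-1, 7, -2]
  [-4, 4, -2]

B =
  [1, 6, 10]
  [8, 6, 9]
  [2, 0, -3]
A ⊗ B =
  [-1, -3, -6]
  [0, -2, -5]
  [-3, -2, -5]

Apply the min-plus product entry-by-entry:
  C[0][0] = min over k of (A[0][0] + B[0][0] = 7 + 1 = 8, A[0][1] + B[1][0] = 9 + 8 = 17, A[0][2] + B[2][0] = -3 + 2 = -1) = -1 (attained at k = 2)
  C[0][1] = min over k of (A[0][0] + B[0][1] = 7 + 6 = 13, A[0][1] + B[1][1] = 9 + 6 = 15, A[0][2] + B[2][1] = -3 + 0 = -3) = -3 (attained at k = 2)
  C[0][2] = min over k of (A[0][0] + B[0][2] = 7 + 10 = 17, A[0][1] + B[1][2] = 9 + 9 = 18, A[0][2] + B[2][2] = -3 + -3 = -6) = -6 (attained at k = 2)
  C[1][0] = min over k of (A[1][0] + B[0][0] = -1 + 1 = 0, A[1][1] + B[1][0] = 7 + 8 = 15, A[1][2] + B[2][0] = -2 + 2 = 0) = 0 (attained at k = 0)
  C[1][1] = min over k of (A[1][0] + B[0][1] = -1 + 6 = 5, A[1][1] + B[1][1] = 7 + 6 = 13, A[1][2] + B[2][1] = -2 + 0 = -2) = -2 (attained at k = 2)
  C[1][2] = min over k of (A[1][0] + B[0][2] = -1 + 10 = 9, A[1][1] + B[1][2] = 7 + 9 = 16, A[1][2] + B[2][2] = -2 + -3 = -5) = -5 (attained at k = 2)
  C[2][0] = min over k of (A[2][0] + B[0][0] = -4 + 1 = -3, A[2][1] + B[1][0] = 4 + 8 = 12, A[2][2] + B[2][0] = -2 + 2 = 0) = -3 (attained at k = 0)
  C[2][1] = min over k of (A[2][0] + B[0][1] = -4 + 6 = 2, A[2][1] + B[1][1] = 4 + 6 = 10, A[2][2] + B[2][1] = -2 + 0 = -2) = -2 (attained at k = 2)
  C[2][2] = min over k of (A[2][0] + B[0][2] = -4 + 10 = 6, A[2][1] + B[1][2] = 4 + 9 = 13, A[2][2] + B[2][2] = -2 + -3 = -5) = -5 (attained at k = 2)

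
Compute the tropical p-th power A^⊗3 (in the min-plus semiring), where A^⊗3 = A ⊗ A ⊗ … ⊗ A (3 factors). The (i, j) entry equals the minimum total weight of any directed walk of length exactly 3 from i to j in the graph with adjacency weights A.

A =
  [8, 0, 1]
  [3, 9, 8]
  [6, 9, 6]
A^⊗3 =
  [11, 3, 4]
  [6, 11, 10]
  [9, 12, 13]

Each entry (A^⊗3)_ij equals the minimum over all length-3 walks i = v_0 → v_1 → … → v_3 = j of Σ_t A[v_t][v_{t+1}]. For example, for (i, j) = (0, 2) we minimise over 9 possible intermediate vertex sequences; the minimum is 4, attained along the walk 0 → 1 → 0 → 2.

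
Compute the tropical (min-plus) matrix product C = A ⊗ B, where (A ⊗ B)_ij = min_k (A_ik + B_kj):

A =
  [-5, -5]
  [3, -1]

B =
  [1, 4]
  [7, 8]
A ⊗ B =
  [-4, -1]
  [4, 7]

Apply the min-plus product entry-by-entry:
  C[0][0] = min over k of (A[0][0] + B[0][0] = -5 + 1 = -4, A[0][1] + B[1][0] = -5 + 7 = 2) = -4 (attained at k = 0)
  C[0][1] = min over k of (A[0][0] + B[0][1] = -5 + 4 = -1, A[0][1] + B[1][1] = -5 + 8 = 3) = -1 (attained at k = 0)
  C[1][0] = min over k of (A[1][0] + B[0][0] = 3 + 1 = 4, A[1][1] + B[1][0] = -1 + 7 = 6) = 4 (attained at k = 0)
  C[1][1] = min over k of (A[1][0] + B[0][1] = 3 + 4 = 7, A[1][1] + B[1][1] = -1 + 8 = 7) = 7 (attained at k = 0)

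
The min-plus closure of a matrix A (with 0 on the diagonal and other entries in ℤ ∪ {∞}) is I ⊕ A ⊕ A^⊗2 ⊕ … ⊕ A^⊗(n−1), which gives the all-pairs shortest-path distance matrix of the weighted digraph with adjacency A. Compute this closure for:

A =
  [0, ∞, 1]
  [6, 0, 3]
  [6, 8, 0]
Closure =
  [0, 9, 1]
  [6, 0, 3]
  [6, 8, 0]

This is the Floyd-Warshall all-pairs shortest-path computation. For each intermediate vertex k = 0, 1, …, 2, update dist[i][j] ← min(dist[i][j], dist[i][k] + dist[k][j]). The final matrix gives, for each (i, j), the minimum total weight of any directed path from i to j (possibly empty when i = j).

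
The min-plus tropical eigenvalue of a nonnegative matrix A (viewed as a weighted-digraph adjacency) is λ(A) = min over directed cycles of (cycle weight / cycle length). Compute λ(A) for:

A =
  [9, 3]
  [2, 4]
λ(A) = 5/2

Enumerate directed cycles and compute their means (weight / length). Sample:
  cycle 0 → 0: weight = 9, length = 1, mean = 9/1 ≈ 9.000
  cycle 1 → 1: weight = 4, length = 1, mean = 4/1 ≈ 4.000
  cycle 0 → 1 → 0: weight = 5, length = 2, mean = 5/2 ≈ 2.500
  cycle 1 → 0 → 1: weight = 5, length = 2, mean = 5/2 ≈ 2.500
Minimum mean = 2.500, attained e.g. along the cycle 0 → 1 → 0 with weight 5 and length 2. So λ(A) = 5/2 = 5/2.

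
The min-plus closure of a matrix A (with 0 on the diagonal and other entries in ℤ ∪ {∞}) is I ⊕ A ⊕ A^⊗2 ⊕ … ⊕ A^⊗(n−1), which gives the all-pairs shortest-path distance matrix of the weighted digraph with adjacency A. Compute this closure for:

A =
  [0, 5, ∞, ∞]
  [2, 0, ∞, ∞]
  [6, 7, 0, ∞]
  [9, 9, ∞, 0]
Closure =
  [0, 5, ∞, ∞]
  [2, 0, ∞, ∞]
  [6, 7, 0, ∞]
  [9, 9, ∞, 0]

This is the Floyd-Warshall all-pairs shortest-path computation. For each intermediate vertex k = 0, 1, …, 3, update dist[i][j] ← min(dist[i][j], dist[i][k] + dist[k][j]). The final matrix gives, for each (i, j), the minimum total weight of any directed path from i to j (possibly empty when i = j).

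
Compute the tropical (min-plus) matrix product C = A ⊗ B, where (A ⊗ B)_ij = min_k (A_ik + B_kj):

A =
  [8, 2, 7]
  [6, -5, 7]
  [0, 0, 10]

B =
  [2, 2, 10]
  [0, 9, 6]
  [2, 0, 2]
A ⊗ B =
  [2, 7, 8]
  [-5, 4, 1]
  [0, 2, 6]

Apply the min-plus product entry-by-entry:
  C[0][0] = min over k of (A[0][0] + B[0][0] = 8 + 2 = 10, A[0][1] + B[1][0] = 2 + 0 = 2, A[0][2] + B[2][0] = 7 + 2 = 9) = 2 (attained at k = 1)
  C[0][1] = min over k of (A[0][0] + B[0][1] = 8 + 2 = 10, A[0][1] + B[1][1] = 2 + 9 = 11, A[0][2] + B[2][1] = 7 + 0 = 7) = 7 (attained at k = 2)
  C[0][2] = min over k of (A[0][0] + B[0][2] = 8 + 10 = 18, A[0][1] + B[1][2] = 2 + 6 = 8, A[0][2] + B[2][2] = 7 + 2 = 9) = 8 (attained at k = 1)
  C[1][0] = min over k of (A[1][0] + B[0][0] = 6 + 2 = 8, A[1][1] + B[1][0] = -5 + 0 = -5, A[1][2] + B[2][0] = 7 + 2 = 9) = -5 (attained at k = 1)
  C[1][1] = min over k of (A[1][0] + B[0][1] = 6 + 2 = 8, A[1][1] + B[1][1] = -5 + 9 = 4, A[1][2] + B[2][1] = 7 + 0 = 7) = 4 (attained at k = 1)
  C[1][2] = min over k of (A[1][0] + B[0][2] = 6 + 10 = 16, A[1][1] + B[1][2] = -5 + 6 = 1, A[1][2] + B[2][2] = 7 + 2 = 9) = 1 (attained at k = 1)
  C[2][0] = min over k of (A[2][0] + B[0][0] = 0 + 2 = 2, A[2][1] + B[1][0] = 0 + 0 = 0, A[2][2] + B[2][0] = 10 + 2 = 12) = 0 (attained at k = 1)
  C[2][1] = min over k of (A[2][0] + B[0][1] = 0 + 2 = 2, A[2][1] + B[1][1] = 0 + 9 = 9, A[2][2] + B[2][1] = 10 + 0 = 10) = 2 (attained at k = 0)
  C[2][2] = min over k of (A[2][0] + B[0][2] = 0 + 10 = 10, A[2][1] + B[1][2] = 0 + 6 = 6, A[2][2] + B[2][2] = 10 + 2 = 12) = 6 (attained at k = 1)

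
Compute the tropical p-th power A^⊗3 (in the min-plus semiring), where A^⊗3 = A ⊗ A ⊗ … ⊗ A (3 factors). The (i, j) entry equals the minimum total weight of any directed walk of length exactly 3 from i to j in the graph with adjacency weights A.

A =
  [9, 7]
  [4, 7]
A^⊗3 =
  [18, 18]
  [15, 18]

Each entry (A^⊗3)_ij equals the minimum over all length-3 walks i = v_0 → v_1 → … → v_3 = j of Σ_t A[v_t][v_{t+1}]. For example, for (i, j) = (0, 1) we minimise over 4 possible intermediate vertex sequences; the minimum is 18, attained along the walk 0 → 1 → 0 → 1.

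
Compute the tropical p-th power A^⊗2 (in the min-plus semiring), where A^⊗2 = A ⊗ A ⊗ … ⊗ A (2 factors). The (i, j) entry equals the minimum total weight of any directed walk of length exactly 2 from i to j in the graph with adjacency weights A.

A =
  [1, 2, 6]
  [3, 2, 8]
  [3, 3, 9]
A^⊗2 =
  [2, 3, 7]
  [4, 4, 9]
  [4, 5, 9]

Each entry (A^⊗2)_ij equals the minimum over all length-2 walks i = v_0 → v_1 → … → v_2 = j of Σ_t A[v_t][v_{t+1}]. For example, for (i, j) = (0, 2) we minimise over 3 possible intermediate vertex sequences; the minimum is 7, attained along the walk 0 → 0 → 2.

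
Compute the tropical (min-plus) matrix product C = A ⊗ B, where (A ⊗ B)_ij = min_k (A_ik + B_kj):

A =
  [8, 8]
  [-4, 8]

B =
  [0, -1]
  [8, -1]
A ⊗ B =
  [8, 7]
  [-4, -5]

Apply the min-plus product entry-by-entry:
  C[0][0] = min over k of (A[0][0] + B[0][0] = 8 + 0 = 8, A[0][1] + B[1][0] = 8 + 8 = 16) = 8 (attained at k = 0)
  C[0][1] = min over k of (A[0][0] + B[0][1] = 8 + -1 = 7, A[0][1] + B[1][1] = 8 + -1 = 7) = 7 (attained at k = 0)
  C[1][0] = min over k of (A[1][0] + B[0][0] = -4 + 0 = -4, A[1][1] + B[1][0] = 8 + 8 = 16) = -4 (attained at k = 0)
  C[1][1] = min over k of (A[1][0] + B[0][1] = -4 + -1 = -5, A[1][1] + B[1][1] = 8 + -1 = 7) = -5 (attained at k = 0)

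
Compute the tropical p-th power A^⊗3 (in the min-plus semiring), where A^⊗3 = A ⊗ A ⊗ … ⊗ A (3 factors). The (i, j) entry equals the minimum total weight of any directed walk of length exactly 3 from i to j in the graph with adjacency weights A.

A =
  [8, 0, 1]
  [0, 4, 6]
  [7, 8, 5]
A^⊗3 =
  [4, 0, 1]
  [0, 4, 5]
  [7, 8, 9]

Each entry (A^⊗3)_ij equals the minimum over all length-3 walks i = v_0 → v_1 → … → v_3 = j of Σ_t A[v_t][v_{t+1}]. For example, for (i, j) = (0, 2) we minimise over 9 possible intermediate vertex sequences; the minimum is 1, attained along the walk 0 → 1 → 0 → 2.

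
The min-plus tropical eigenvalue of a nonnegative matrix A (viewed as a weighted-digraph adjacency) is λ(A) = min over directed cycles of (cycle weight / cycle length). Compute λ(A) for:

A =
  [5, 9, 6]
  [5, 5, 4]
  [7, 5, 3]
λ(A) = 3

Enumerate directed cycles and compute their means (weight / length). Sample:
  cycle 0 → 0: weight = 5, length = 1, mean = 5/1 ≈ 5.000
  cycle 1 → 1: weight = 5, length = 1, mean = 5/1 ≈ 5.000
  cycle 2 → 2: weight = 3, length = 1, mean = 3/1 ≈ 3.000
  cycle 0 → 1 → 0: weight = 14, length = 2, mean = 14/2 ≈ 7.000
  cycle 0 → 2 → 0: weight = 13, length = 2, mean = 13/2 ≈ 6.500
  cycle 1 → 0 → 1: weight = 14, length = 2, mean = 14/2 ≈ 7.000
Minimum mean = 3.000, attained e.g. along the cycle 2 → 2 with weight 3 and length 1. So λ(A) = 3/1 = 3.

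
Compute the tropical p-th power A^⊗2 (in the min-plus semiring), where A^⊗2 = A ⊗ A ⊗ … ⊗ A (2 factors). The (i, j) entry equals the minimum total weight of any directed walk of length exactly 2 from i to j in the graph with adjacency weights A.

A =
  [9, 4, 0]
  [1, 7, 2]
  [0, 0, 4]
A^⊗2 =
  [0, 0, 4]
  [2, 2, 1]
  [1, 4, 0]

Each entry (A^⊗2)_ij equals the minimum over all length-2 walks i = v_0 → v_1 → … → v_2 = j of Σ_t A[v_t][v_{t+1}]. For example, for (i, j) = (0, 2) we minimise over 3 possible intermediate vertex sequences; the minimum is 4, attained along the walk 0 → 2 → 2.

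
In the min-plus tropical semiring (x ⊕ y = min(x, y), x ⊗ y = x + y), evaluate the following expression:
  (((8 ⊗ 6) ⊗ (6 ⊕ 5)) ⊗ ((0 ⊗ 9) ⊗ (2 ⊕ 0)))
(((8 ⊗ 6) ⊗ (6 ⊕ 5)) ⊗ ((0 ⊗ 9) ⊗ (2 ⊕ 0))) = 28

Expand innermost to outermost. Recall ⊕ takes the minimum of its arguments and ⊗ takes their sum. Working out the expression (((8 ⊗ 6) ⊗ (6 ⊕ 5)) ⊗ ((0 ⊗ 9) ⊗ (2 ⊕ 0))) gives 28.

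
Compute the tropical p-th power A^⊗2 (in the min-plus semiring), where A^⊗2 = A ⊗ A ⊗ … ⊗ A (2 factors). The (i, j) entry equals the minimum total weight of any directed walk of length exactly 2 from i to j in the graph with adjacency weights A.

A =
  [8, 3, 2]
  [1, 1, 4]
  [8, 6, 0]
A^⊗2 =
  [4, 4, 2]
  [2, 2, 3]
  [7, 6, 0]

Each entry (A^⊗2)_ij equals the minimum over all length-2 walks i = v_0 → v_1 → … → v_2 = j of Σ_t A[v_t][v_{t+1}]. For example, for (i, j) = (0, 2) we minimise over 3 possible intermediate vertex sequences; the minimum is 2, attained along the walk 0 → 2 → 2.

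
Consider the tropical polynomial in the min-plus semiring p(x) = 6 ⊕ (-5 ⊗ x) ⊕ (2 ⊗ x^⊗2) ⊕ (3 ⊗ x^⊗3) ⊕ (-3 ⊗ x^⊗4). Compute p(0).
p(0) = -5

A tropical monomial a ⊗ x^⊗i evaluates to a + i · x. Evaluating each term at x = 0:
  Term 0 contributes 6 + 0 · 0 = 6
  Term 1 contributes -5 + 1 · 0 = -5
  Term 2 contributes 2 + 2 · 0 = 2
  Term 3 contributes 3 + 3 · 0 = 3
  Term 4 contributes -3 + 4 · 0 = -3
p(0) = ⊕ of these = min[6, -5, 2, 3, -3] = -5.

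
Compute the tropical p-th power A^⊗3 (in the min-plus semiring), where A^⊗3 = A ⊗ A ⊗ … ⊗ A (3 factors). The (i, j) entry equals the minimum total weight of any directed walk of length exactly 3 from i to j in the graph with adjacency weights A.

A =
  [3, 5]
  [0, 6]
A^⊗3 =
  [8, 10]
  [5, 8]

Each entry (A^⊗3)_ij equals the minimum over all length-3 walks i = v_0 → v_1 → … → v_3 = j of Σ_t A[v_t][v_{t+1}]. For example, for (i, j) = (0, 1) we minimise over 4 possible intermediate vertex sequences; the minimum is 10, attained along the walk 0 → 1 → 0 → 1.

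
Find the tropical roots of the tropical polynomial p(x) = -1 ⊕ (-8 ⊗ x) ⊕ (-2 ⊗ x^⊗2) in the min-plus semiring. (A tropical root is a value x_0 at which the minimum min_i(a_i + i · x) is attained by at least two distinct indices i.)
Roots: {-6, 7}

Each tropical root is a break point of the lower envelope of the lines y = a_i + i · x (there are 3 lines, with slopes 0, 1, ..., 2). Only the lines that attain the minimum somewhere contribute to roots; other lines are dominated. Here the surviving (envelope) indices are i = 2, i = 1, i = 0.
Intersections between consecutive envelope lines give the roots: for adjacent envelope indices i < j the intersection is x = (a_i − a_j) / (j − i). Reading off the sorted break points: {-6, 7}.
Verification: at each break x_0, at least two indices attain the minimum of min_i(a_i + i · x_0).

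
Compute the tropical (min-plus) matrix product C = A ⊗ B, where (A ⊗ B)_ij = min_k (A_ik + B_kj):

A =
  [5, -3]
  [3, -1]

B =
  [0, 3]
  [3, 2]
A ⊗ B =
  [0, -1]
  [2, 1]

Apply the min-plus product entry-by-entry:
  C[0][0] = min over k of (A[0][0] + B[0][0] = 5 + 0 = 5, A[0][1] + B[1][0] = -3 + 3 = 0) = 0 (attained at k = 1)
  C[0][1] = min over k of (A[0][0] + B[0][1] = 5 + 3 = 8, A[0][1] + B[1][1] = -3 + 2 = -1) = -1 (attained at k = 1)
  C[1][0] = min over k of (A[1][0] + B[0][0] = 3 + 0 = 3, A[1][1] + B[1][0] = -1 + 3 = 2) = 2 (attained at k = 1)
  C[1][1] = min over k of (A[1][0] + B[0][1] = 3 + 3 = 6, A[1][1] + B[1][1] = -1 + 2 = 1) = 1 (attained at k = 1)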